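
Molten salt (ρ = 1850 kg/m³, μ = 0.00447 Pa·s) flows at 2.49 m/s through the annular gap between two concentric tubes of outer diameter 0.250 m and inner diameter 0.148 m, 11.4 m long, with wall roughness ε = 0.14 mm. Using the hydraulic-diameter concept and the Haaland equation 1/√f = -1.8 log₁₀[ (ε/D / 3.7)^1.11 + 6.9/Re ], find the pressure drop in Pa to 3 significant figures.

Hydraulic diameter D_h = 4A/P = D_o - D_i = 0.25 - 0.148 = 0.102 m.
Re = ρVD_h/μ = 1850·2.49·0.102/0.00447 = 1.051e+05.
ε/D_h = 0.00014/0.102 = 0.00137; Haaland gives 1/√f = -1.8 log₁₀[0.000156+6.56e-05] = 6.579, so f = 0.0231.
ΔP = f(L/D_h)(ρV²/2) = 0.0231·11.4/0.102·5735 = 1.481e+04 Pa.

ΔP ≈ 14800 Pa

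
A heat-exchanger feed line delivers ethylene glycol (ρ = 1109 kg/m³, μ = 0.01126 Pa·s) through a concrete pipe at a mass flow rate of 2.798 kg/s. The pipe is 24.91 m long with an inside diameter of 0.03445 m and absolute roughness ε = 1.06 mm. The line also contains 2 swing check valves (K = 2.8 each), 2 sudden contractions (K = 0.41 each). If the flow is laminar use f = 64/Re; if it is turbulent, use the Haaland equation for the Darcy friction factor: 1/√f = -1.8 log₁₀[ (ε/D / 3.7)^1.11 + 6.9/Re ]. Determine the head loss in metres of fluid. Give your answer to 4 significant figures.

A = πD²/4 = π(0.03445)²/4 = 0.0009321 m²; mean velocity V = ṁ/(ρA) = 2.798/(1109 · 0.0009321) = 2.707 m/s.
Reynolds number Re = ρVD/μ = 1109 · 2.707 · 0.03445 / 0.0113 = 9184.
Re > 4000 → turbulent. Relative roughness ε/D = 0.00106/0.03445 = 0.0308. Haaland: 1/√f = -1.8 log₁₀[(0.0308/3.7)^1.11 + 6.9/9184] = -1.8 log₁₀[0.00491 + 0.000751] = 4.045, so f = 0.06113.
Total minor-loss coefficient ΣK = 2·2.8 + 2·0.41 = 6.42.
ΔP = [f·L/D + ΣK]·(ρV²/2) = [0.06113·24.91/0.03445 + 6.42]·(1109·2.707²/2) = [44.2 + 6.42]·4063 = 2.056e+05 Pa.
Head loss h_f = ΔP/(ρg) = 2.056e+05/(1109·9.81) = 18.90 m.

h_f ≈ 18.90 m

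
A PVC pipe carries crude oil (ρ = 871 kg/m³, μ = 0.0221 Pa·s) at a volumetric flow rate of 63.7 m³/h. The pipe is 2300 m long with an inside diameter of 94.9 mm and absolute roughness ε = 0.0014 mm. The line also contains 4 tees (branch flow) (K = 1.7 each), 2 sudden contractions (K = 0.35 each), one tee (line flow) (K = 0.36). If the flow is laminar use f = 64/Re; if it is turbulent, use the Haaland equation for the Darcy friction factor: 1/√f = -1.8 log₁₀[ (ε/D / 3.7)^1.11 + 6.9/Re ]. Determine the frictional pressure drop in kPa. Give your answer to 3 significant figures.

ΔP ≈ 2100 kPa

Q = 63.7 m³/h = 63.7/3600 = 0.01769 m³/s.
Cross-sectional area A = πD²/4 = π(0.0949)²/4 = 0.007073 m²; mean velocity V = Q/A = 0.01769/0.007073 = 2.502 m/s.
Reynolds number Re = ρVD/μ = 871 · 2.502 · 0.0949 / 0.0221 = 9356.
Re > 4000 → turbulent. Relative roughness ε/D = 1.4e-06/0.0949 = 1.48e-05. Haaland: 1/√f = -1.8 log₁₀[(1.48e-05/3.7)^1.11 + 6.9/9356] = -1.8 log₁₀[1.02e-06 + 0.000737] = 5.637, so f = 0.03147.
Total minor-loss coefficient ΣK = 4·1.7 + 2·0.35 + 1·0.36 = 7.86.
ΔP = [f·L/D + ΣK]·(ρV²/2) = [0.03147·2300/0.0949 + 7.86]·(871·2.502²/2) = [762.7 + 7.86]·2725 = 2.1e+06 Pa.
ΔP = 2.1e+06 Pa = 2100 kPa.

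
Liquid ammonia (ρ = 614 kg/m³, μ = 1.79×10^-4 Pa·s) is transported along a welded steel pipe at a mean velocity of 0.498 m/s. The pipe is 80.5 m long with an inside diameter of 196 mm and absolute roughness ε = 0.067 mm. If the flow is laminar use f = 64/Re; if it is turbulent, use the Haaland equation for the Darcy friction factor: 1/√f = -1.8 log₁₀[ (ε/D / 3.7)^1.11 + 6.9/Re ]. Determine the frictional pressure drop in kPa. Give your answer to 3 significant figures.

ΔP ≈ 0.530 kPa

Reynolds number Re = ρVD/μ = 614 · 0.498 · 0.196 / 0.000179 = 3.348e+05.
Re > 4000 → turbulent. Relative roughness ε/D = 6.7e-05/0.196 = 0.000342. Haaland: 1/√f = -1.8 log₁₀[(0.000342/3.7)^1.11 + 6.9/3.348e+05] = -1.8 log₁₀[3.33e-05 + 2.06e-05] = 7.684, so f = 0.01694.
Darcy-Weisbach: ΔP = f(L/D)(ρV²/2) = 0.01694·(80.5/0.196)·(614·0.498²/2) = 0.01694·410.7·76.14 = 529.7 Pa.
ΔP = 529.7 Pa = 0.530 kPa.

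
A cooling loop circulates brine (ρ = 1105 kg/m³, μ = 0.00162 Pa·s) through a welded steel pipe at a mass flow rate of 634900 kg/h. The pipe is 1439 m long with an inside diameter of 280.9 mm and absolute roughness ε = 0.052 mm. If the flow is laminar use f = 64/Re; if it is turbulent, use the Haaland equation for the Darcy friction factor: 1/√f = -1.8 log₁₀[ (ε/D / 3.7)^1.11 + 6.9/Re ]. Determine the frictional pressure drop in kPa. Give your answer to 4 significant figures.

ṁ = 634900 kg/h = 634900/3600 = 176.4 kg/s.
A = πD²/4 = π(0.2809)²/4 = 0.06197 m²; mean velocity V = ṁ/(ρA) = 176.4/(1105 · 0.06197) = 2.575 m/s.
Reynolds number Re = ρVD/μ = 1105 · 2.575 · 0.2809 / 0.00162 = 4.935e+05.
Re > 4000 → turbulent. Relative roughness ε/D = 5.2e-05/0.2809 = 0.000185. Haaland: 1/√f = -1.8 log₁₀[(0.000185/3.7)^1.11 + 6.9/4.935e+05] = -1.8 log₁₀[1.68e-05 + 1.4e-05] = 8.12, so f = 0.01517.
Darcy-Weisbach: ΔP = f(L/D)(ρV²/2) = 0.01517·(1439/0.2809)·(1105·2.575²/2) = 0.01517·5123·3665 = 2.847e+05 Pa.
ΔP = 2.847e+05 Pa = 284.7 kPa.

ΔP ≈ 284.7 kPa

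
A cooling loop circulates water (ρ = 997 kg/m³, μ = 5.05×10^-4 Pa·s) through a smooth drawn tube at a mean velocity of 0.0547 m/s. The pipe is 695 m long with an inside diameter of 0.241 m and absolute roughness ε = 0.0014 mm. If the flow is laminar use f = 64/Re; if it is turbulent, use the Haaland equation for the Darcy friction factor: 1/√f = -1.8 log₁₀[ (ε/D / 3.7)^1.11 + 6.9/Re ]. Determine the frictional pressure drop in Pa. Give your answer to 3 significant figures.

Reynolds number Re = ρVD/μ = 997 · 0.0547 · 0.241 / 0.000505 = 2.603e+04.
Re > 4000 → turbulent. Relative roughness ε/D = 1.4e-06/0.241 = 5.81e-06. Haaland: 1/√f = -1.8 log₁₀[(5.81e-06/3.7)^1.11 + 6.9/2.603e+04] = -1.8 log₁₀[3.61e-07 + 0.000265] = 6.437, so f = 0.02414.
Darcy-Weisbach: ΔP = f(L/D)(ρV²/2) = 0.02414·(695/0.241)·(997·0.0547²/2) = 0.02414·2884·1.492 = 103.8 Pa.

ΔP ≈ 104 Pa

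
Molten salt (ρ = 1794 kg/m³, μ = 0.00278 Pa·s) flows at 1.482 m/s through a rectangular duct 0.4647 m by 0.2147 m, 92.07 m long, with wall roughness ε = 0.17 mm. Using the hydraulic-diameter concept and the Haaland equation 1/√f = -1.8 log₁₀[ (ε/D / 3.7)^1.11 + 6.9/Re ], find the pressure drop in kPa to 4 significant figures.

ΔP ≈ 11.48 kPa

Hydraulic diameter D_h = 4A/P = 4·(0.4647·0.2147)/(2·(0.4647+0.2147)) = 0.3991/1.359 = 0.2937 m.
Re = ρVD_h/μ = 1794·1.482·0.2937/0.00278 = 2.809e+05.
ε/D_h = 0.00017/0.2937 = 0.000579; Haaland gives 1/√f = -1.8 log₁₀[5.97e-05+2.46e-05] = 7.334, so f = 0.01859.
ΔP = f(L/D_h)(ρV²/2) = 0.01859·92.07/0.2937·1970 = 1.148e+04 Pa.
ΔP = 11.48 kPa.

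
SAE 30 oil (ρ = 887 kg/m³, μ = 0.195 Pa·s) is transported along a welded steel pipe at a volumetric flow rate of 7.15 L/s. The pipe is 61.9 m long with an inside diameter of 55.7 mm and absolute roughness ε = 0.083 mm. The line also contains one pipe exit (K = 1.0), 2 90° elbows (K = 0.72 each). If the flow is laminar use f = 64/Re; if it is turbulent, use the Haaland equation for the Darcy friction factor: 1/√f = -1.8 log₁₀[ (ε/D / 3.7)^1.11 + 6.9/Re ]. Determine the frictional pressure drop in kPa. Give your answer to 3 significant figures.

Q = 7.15 L/s = 7.15/1000 = 0.00715 m³/s.
Cross-sectional area A = πD²/4 = π(0.0557)²/4 = 0.002437 m²; mean velocity V = Q/A = 0.00715/0.002437 = 2.934 m/s.
Reynolds number Re = ρVD/μ = 887 · 2.934 · 0.0557 / 0.195 = 743.4.
Re < 2300 → laminar flow, so f = 64/Re = 64/743.4 = 0.08609 (the turbulent correlation is not needed).
Total minor-loss coefficient ΣK = 1·1 + 2·0.72 = 2.44.
ΔP = [f·L/D + ΣK]·(ρV²/2) = [0.08609·61.9/0.0557 + 2.44]·(887·2.934²/2) = [95.67 + 2.44]·3819 = 3.746e+05 Pa.
ΔP = 3.746e+05 Pa = 375 kPa.

ΔP ≈ 375 kPa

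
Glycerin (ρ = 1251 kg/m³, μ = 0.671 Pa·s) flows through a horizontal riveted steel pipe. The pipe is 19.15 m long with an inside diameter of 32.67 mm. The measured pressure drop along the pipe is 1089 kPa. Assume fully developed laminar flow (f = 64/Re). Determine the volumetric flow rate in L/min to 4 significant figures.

For laminar flow, f = 64/Re with Re = ρVD/μ, so Darcy-Weisbach reduces to ΔP = 32μLV/D². Solving for V: V = ΔP·D²/(32μL) = 1.089e+06·(0.03267)²/(32·0.671·19.15) = 2.827 m/s.
Check: Re = ρVD/μ = 1251·2.827·0.03267/0.671 = 172.2 < 2300, so the laminar assumption holds.
Q = V·A = 2.827·(π/4·0.03267²) = 0.00237 m³/s = 142.2 L/min.

Q ≈ 142.2 L/min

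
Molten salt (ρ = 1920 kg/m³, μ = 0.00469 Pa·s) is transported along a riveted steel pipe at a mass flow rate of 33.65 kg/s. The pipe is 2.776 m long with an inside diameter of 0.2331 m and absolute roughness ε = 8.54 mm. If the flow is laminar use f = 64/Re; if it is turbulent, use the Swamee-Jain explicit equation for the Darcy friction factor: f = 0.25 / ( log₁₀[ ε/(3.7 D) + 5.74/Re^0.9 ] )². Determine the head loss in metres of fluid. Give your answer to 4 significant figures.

A = πD²/4 = π(0.2331)²/4 = 0.04268 m²; mean velocity V = ṁ/(ρA) = 33.65/(1920 · 0.04268) = 0.4107 m/s.
Reynolds number Re = ρVD/μ = 1920 · 0.4107 · 0.2331 / 0.00469 = 3.919e+04.
Re > 4000 → turbulent. Relative roughness ε/D = 0.00854/0.2331 = 0.0366. Swamee-Jain: f = 0.25/(log₁₀[0.0366/3.7 + 5.74/3.919e+04^0.9])² = 0.25/(log₁₀[0.0099 + 0.000422])² = 0.25/(-1.986)² = 0.06337.
Darcy-Weisbach: ΔP = f(L/D)(ρV²/2) = 0.06337·(2.776/0.2331)·(1920·0.4107²/2) = 0.06337·11.91·161.9 = 122.2 Pa.
Head loss h_f = ΔP/(ρg) = 122.2/(1920·9.81) = 0.006488 m.

h_f ≈ 0.006488 m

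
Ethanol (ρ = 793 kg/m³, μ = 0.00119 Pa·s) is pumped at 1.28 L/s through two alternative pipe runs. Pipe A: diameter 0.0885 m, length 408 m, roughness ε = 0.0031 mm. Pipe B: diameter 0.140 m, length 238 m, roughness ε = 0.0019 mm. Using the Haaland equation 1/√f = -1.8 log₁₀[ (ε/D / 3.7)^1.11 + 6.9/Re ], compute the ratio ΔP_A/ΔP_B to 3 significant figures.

Pipe A: V = Q/A = 0.00128/0.006151 = 0.2081 m/s; Re = 1.227e+04; ε/D = 3.5e-05; Haaland → f = 0.02926; ΔP_A = f(L/D)(ρV²/2) = 2316 Pa.
Pipe B: V = Q/A = 0.00128/0.01539 = 0.08315 m/s; Re = 7757; ε/D = 1.36e-05; Haaland → f = 0.03317; ΔP_B = f(L/D)(ρV²/2) = 154.6 Pa.
ΔP_A/ΔP_B = 2316/154.6 = 15.0.

ΔP_A/ΔP_B ≈ 15.0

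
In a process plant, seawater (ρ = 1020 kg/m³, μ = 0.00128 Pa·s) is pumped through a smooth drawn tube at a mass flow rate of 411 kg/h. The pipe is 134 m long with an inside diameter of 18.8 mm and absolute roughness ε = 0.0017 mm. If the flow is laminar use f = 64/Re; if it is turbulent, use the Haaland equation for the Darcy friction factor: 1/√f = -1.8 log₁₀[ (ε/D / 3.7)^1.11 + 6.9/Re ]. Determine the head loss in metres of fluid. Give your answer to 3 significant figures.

h_f ≈ 2.11 m

ṁ = 411 kg/h = 411/3600 = 0.1142 kg/s.
A = πD²/4 = π(0.0188)²/4 = 0.0002776 m²; mean velocity V = ṁ/(ρA) = 0.1142/(1020 · 0.0002776) = 0.4032 m/s.
Reynolds number Re = ρVD/μ = 1020 · 0.4032 · 0.0188 / 0.00128 = 6041.
Re > 4000 → turbulent. Relative roughness ε/D = 1.7e-06/0.0188 = 9.04e-05. Haaland: 1/√f = -1.8 log₁₀[(9.04e-05/3.7)^1.11 + 6.9/6041] = -1.8 log₁₀[7.6e-06 + 0.00114] = 5.291, so f = 0.03572.
Darcy-Weisbach: ΔP = f(L/D)(ρV²/2) = 0.03572·(134/0.0188)·(1020·0.4032²/2) = 0.03572·7128·82.92 = 2.111e+04 Pa.
Head loss h_f = ΔP/(ρg) = 2.111e+04/(1020·9.81) = 2.11 m.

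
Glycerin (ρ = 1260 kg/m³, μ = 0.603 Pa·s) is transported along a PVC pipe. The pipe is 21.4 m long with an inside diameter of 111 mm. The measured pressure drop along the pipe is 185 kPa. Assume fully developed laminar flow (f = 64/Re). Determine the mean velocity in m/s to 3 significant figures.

V ≈ 5.52 m/s

For laminar flow, f = 64/Re with Re = ρVD/μ, so Darcy-Weisbach reduces to ΔP = 32μLV/D². Solving for V: V = ΔP·D²/(32μL) = 1.85e+05·(0.111)²/(32·0.603·21.4) = 5.52 m/s.
Check: Re = ρVD/μ = 1260·5.52·0.111/0.603 = 1280 < 2300, so the laminar assumption holds.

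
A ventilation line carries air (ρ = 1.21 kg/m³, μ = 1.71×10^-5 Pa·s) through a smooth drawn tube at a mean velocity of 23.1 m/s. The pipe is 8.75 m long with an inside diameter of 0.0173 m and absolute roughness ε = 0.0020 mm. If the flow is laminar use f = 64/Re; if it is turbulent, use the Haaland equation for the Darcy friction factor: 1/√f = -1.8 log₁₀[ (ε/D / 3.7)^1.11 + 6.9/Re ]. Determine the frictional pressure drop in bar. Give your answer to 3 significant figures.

ΔP ≈ 0.0390 bar

Reynolds number Re = ρVD/μ = 1.21 · 23.1 · 0.0173 / 1.71e-05 = 2.828e+04.
Re > 4000 → turbulent. Relative roughness ε/D = 2e-06/0.0173 = 0.000116. Haaland: 1/√f = -1.8 log₁₀[(0.000116/3.7)^1.11 + 6.9/2.828e+04] = -1.8 log₁₀[9.98e-06 + 0.000244] = 6.471, so f = 0.02388.
Darcy-Weisbach: ΔP = f(L/D)(ρV²/2) = 0.02388·(8.75/0.0173)·(1.21·23.1²/2) = 0.02388·505.8·322.8 = 3899 Pa.
ΔP = 3899 Pa = 0.0390 bar.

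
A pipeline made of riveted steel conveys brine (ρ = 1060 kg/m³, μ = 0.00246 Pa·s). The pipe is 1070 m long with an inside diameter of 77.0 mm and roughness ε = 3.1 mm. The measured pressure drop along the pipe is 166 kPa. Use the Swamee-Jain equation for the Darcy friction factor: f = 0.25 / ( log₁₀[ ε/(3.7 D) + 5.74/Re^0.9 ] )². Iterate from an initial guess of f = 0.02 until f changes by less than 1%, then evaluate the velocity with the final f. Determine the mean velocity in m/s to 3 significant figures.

V ≈ 0.580 m/s

Rearranging Darcy-Weisbach: V = √(2·ΔP·D/(f·L·ρ)). With ε/D = 0.0031/0.077 = 0.0403, iterate starting from f = 0.02:
  f = 0.02 → V = √(2·1.66e+05·0.077/(0.02·1070·1060)) = 1.062 m/s; Re = ρVD/μ = 3.522e+04; f → 0.06607
  f = 0.06607 → V = 0.5841 m/s; Re = 1.938e+04; f → 0.06693
  f = 0.06693 → V = 0.5803 m/s; Re = 1.925e+04; f → 0.06694
Converged (Δf/f < 1%). With the final f = 0.06694: V = √(2·1.66e+05·0.077/(0.06694·1070·1060)) = 0.5803 m/s.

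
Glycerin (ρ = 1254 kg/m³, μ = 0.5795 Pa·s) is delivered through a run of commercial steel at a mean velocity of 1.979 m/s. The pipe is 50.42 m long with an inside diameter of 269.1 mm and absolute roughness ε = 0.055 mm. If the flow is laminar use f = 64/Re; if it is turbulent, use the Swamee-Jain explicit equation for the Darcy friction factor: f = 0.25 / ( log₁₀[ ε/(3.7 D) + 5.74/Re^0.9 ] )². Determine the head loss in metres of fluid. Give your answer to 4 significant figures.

Reynolds number Re = ρVD/μ = 1254 · 1.979 · 0.2691 / 0.58 = 1152.
Re < 2300 → laminar flow, so f = 64/Re = 64/1152 = 0.05554 (the turbulent correlation is not needed).
Darcy-Weisbach: ΔP = f(L/D)(ρV²/2) = 0.05554·(50.42/0.2691)·(1254·1.979²/2) = 0.05554·187.4·2456 = 2.555e+04 Pa.
Head loss h_f = ΔP/(ρg) = 2.555e+04/(1254·9.81) = 2.077 m.

h_f ≈ 2.077 m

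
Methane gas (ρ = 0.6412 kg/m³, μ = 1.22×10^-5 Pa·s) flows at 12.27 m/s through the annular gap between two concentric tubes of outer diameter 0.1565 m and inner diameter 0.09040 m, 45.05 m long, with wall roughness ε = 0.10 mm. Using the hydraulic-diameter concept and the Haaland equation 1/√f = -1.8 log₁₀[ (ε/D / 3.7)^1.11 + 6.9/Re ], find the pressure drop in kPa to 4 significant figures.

Hydraulic diameter D_h = 4A/P = D_o - D_i = 0.1565 - 0.0904 = 0.0661 m.
Re = ρVD_h/μ = 0.6412·12.27·0.0661/1.22e-05 = 4.263e+04.
ε/D_h = 0.0001/0.0661 = 0.00151; Haaland gives 1/√f = -1.8 log₁₀[0.000173+0.000162] = 6.254, so f = 0.02556.
ΔP = f(L/D_h)(ρV²/2) = 0.02556·45.05/0.0661·48.27 = 840.9 Pa.
ΔP = 0.8409 kPa.

ΔP ≈ 0.8409 kPa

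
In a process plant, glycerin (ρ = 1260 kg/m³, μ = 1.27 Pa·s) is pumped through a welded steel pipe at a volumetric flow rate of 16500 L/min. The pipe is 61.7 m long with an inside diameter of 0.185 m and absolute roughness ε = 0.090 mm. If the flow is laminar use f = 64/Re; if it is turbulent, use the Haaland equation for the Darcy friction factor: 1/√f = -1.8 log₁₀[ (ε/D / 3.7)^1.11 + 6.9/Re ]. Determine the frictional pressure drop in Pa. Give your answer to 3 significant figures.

ΔP ≈ 750000 Pa

Q = 16500 L/min = 16500/60000 = 0.275 m³/s.
Cross-sectional area A = πD²/4 = π(0.185)²/4 = 0.02688 m²; mean velocity V = Q/A = 0.275/0.02688 = 10.23 m/s.
Reynolds number Re = ρVD/μ = 1260 · 10.23 · 0.185 / 1.27 = 1878.
Re < 2300 → laminar flow, so f = 64/Re = 64/1878 = 0.03408 (the turbulent correlation is not needed).
Darcy-Weisbach: ΔP = f(L/D)(ρV²/2) = 0.03408·(61.7/0.185)·(1260·10.23²/2) = 0.03408·333.5·6.594e+04 = 7.495e+05 Pa.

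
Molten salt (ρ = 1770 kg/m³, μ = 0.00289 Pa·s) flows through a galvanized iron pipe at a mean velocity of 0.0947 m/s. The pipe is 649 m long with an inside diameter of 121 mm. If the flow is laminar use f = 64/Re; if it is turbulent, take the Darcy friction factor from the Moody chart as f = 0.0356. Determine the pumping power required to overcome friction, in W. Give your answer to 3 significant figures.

P ≈ 1.65 W

Reynolds number Re = ρVD/μ = 1770 · 0.0947 · 0.121 / 0.00289 = 7018.
Re > 4000 → turbulent; use the Moody-chart value f = 0.0356.
Darcy-Weisbach: ΔP = f(L/D)(ρV²/2) = 0.0356·(649/0.121)·(1770·0.0947²/2) = 0.0356·5364·7.937 = 1515 Pa.
Q = V·A = 0.0947·0.0115 = 0.001089 m³/s.
Pumping power P = QΔP = 0.001089·1515 = 1.650 W = 1.65 W.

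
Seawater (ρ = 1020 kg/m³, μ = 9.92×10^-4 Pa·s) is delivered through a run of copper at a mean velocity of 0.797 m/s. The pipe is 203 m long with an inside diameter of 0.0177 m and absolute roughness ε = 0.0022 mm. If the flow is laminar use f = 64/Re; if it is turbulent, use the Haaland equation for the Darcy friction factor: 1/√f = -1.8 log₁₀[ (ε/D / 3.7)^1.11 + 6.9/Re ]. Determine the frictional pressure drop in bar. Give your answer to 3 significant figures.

ΔP ≈ 1.04 bar

Reynolds number Re = ρVD/μ = 1020 · 0.797 · 0.0177 / 0.000992 = 1.451e+04.
Re > 4000 → turbulent. Relative roughness ε/D = 2.2e-06/0.0177 = 0.000124. Haaland: 1/√f = -1.8 log₁₀[(0.000124/3.7)^1.11 + 6.9/1.451e+04] = -1.8 log₁₀[1.08e-05 + 0.000476] = 5.963, so f = 0.02812.
Darcy-Weisbach: ΔP = f(L/D)(ρV²/2) = 0.02812·(203/0.0177)·(1020·0.797²/2) = 0.02812·1.147e+04·324 = 1.045e+05 Pa.
ΔP = 1.045e+05 Pa = 1.04 bar.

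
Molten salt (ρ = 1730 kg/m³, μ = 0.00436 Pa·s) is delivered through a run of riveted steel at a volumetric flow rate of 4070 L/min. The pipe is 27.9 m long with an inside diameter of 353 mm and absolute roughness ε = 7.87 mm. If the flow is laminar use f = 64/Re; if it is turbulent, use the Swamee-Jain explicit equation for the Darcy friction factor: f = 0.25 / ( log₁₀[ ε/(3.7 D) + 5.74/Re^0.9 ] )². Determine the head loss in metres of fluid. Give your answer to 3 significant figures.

h_f ≈ 0.0993 m

Q = 4070 L/min = 4070/60000 = 0.06783 m³/s.
Cross-sectional area A = πD²/4 = π(0.353)²/4 = 0.09787 m²; mean velocity V = Q/A = 0.06783/0.09787 = 0.6931 m/s.
Reynolds number Re = ρVD/μ = 1730 · 0.6931 · 0.353 / 0.00436 = 9.708e+04.
Re > 4000 → turbulent. Relative roughness ε/D = 0.00787/0.353 = 0.0223. Swamee-Jain: f = 0.25/(log₁₀[0.0223/3.7 + 5.74/9.708e+04^0.9])² = 0.25/(log₁₀[0.00603 + 0.000186])² = 0.25/(-2.207)² = 0.05134.
Darcy-Weisbach: ΔP = f(L/D)(ρV²/2) = 0.05134·(27.9/0.353)·(1730·0.6931²/2) = 0.05134·79.04·415.6 = 1686 Pa.
Head loss h_f = ΔP/(ρg) = 1686/(1730·9.81) = 0.0993 m.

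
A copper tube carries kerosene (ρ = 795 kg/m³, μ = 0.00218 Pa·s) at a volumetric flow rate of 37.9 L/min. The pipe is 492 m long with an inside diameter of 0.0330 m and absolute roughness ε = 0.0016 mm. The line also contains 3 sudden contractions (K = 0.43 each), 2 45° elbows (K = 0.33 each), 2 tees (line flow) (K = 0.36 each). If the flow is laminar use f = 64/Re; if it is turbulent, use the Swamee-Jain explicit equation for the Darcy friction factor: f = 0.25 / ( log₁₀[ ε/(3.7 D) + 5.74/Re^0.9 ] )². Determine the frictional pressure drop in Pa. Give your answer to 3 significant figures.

ΔP ≈ 104000 Pa

Q = 37.9 L/min = 37.9/60000 = 0.0006317 m³/s.
Cross-sectional area A = πD²/4 = π(0.033)²/4 = 0.0008553 m²; mean velocity V = Q/A = 0.0006317/0.0008553 = 0.7385 m/s.
Reynolds number Re = ρVD/μ = 795 · 0.7385 · 0.033 / 0.00218 = 8888.
Re > 4000 → turbulent. Relative roughness ε/D = 1.6e-06/0.033 = 4.85e-05. Swamee-Jain: f = 0.25/(log₁₀[4.85e-05/3.7 + 5.74/8888^0.9])² = 0.25/(log₁₀[1.31e-05 + 0.0016])² = 0.25/(-2.791)² = 0.03208.
Total minor-loss coefficient ΣK = 3·0.43 + 2·0.33 + 2·0.36 = 2.67.
ΔP = [f·L/D + ΣK]·(ρV²/2) = [0.03208·492/0.033 + 2.67]·(795·0.7385²/2) = [478.3 + 2.67]·216.8 = 1.043e+05 Pa.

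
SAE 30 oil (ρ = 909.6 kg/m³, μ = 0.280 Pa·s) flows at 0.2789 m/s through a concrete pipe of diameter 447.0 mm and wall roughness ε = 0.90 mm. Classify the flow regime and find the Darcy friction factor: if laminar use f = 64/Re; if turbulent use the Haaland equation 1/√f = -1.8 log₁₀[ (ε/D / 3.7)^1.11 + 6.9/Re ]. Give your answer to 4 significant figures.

f ≈ 0.1580

Re = ρVD/μ = 909.6·0.2789·0.447/0.28 = 405.
Re < 2300 → laminar, so f = 64/Re = 0.158 (roughness is irrelevant in laminar flow).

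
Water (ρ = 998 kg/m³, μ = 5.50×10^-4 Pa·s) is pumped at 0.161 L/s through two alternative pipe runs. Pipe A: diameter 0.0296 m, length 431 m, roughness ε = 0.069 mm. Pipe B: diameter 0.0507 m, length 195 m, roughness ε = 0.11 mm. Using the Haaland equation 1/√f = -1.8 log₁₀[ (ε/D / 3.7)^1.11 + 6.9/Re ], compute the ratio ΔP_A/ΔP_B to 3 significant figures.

Pipe A: V = Q/A = 0.000161/0.0006881 = 0.234 m/s; Re = 1.257e+04; ε/D = 0.00233; Haaland → f = 0.03251; ΔP_A = f(L/D)(ρV²/2) = 1.293e+04 Pa.
Pipe B: V = Q/A = 0.000161/0.002019 = 0.07975 m/s; Re = 7337; ε/D = 0.00217; Haaland → f = 0.03617; ΔP_B = f(L/D)(ρV²/2) = 441.5 Pa.
ΔP_A/ΔP_B = 1.293e+04/441.5 = 29.3.

ΔP_A/ΔP_B ≈ 29.3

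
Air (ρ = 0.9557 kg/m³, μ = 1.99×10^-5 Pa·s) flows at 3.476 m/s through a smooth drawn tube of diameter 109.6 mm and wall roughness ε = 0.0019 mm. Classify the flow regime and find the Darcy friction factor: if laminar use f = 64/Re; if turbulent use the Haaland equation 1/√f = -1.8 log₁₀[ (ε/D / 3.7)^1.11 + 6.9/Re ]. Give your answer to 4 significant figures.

f ≈ 0.02636

Re = ρVD/μ = 0.9557·3.476·0.1096/1.99e-05 = 1.83e+04.
Re > 4000 → turbulent. ε/D = 1.9e-06/0.1096 = 1.73e-05; Haaland: 1/√f = -1.8 log₁₀[1.21e-06 + 0.000377] = 6.16, so f = 0.02636.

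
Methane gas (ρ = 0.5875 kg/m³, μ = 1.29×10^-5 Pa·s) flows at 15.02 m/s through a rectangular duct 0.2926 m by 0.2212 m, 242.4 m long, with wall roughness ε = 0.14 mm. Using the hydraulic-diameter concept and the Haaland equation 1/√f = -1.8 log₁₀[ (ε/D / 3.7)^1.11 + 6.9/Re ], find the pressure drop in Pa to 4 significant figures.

Hydraulic diameter D_h = 4A/P = 4·(0.2926·0.2212)/(2·(0.2926+0.2212)) = 0.2589/1.028 = 0.2519 m.
Re = ρVD_h/μ = 0.5875·15.02·0.2519/1.29e-05 = 1.723e+05.
ε/D_h = 0.00014/0.2519 = 0.000556; Haaland gives 1/√f = -1.8 log₁₀[5.7e-05+4e-05] = 7.223, so f = 0.01917.
ΔP = f(L/D_h)(ρV²/2) = 0.01917·242.4/0.2519·66.27 = 1222 Pa.

ΔP ≈ 1222 Pa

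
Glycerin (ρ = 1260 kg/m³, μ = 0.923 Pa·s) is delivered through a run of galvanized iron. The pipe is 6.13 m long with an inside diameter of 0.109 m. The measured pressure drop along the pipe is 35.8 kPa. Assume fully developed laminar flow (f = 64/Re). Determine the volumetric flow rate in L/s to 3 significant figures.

Q ≈ 21.9 L/s

For laminar flow, f = 64/Re with Re = ρVD/μ, so Darcy-Weisbach reduces to ΔP = 32μLV/D². Solving for V: V = ΔP·D²/(32μL) = 3.58e+04·(0.109)²/(32·0.923·6.13) = 2.349 m/s.
Check: Re = ρVD/μ = 1260·2.349·0.109/0.923 = 349.6 < 2300, so the laminar assumption holds.
Q = V·A = 2.349·(π/4·0.109²) = 0.02192 m³/s = 21.9 L/s.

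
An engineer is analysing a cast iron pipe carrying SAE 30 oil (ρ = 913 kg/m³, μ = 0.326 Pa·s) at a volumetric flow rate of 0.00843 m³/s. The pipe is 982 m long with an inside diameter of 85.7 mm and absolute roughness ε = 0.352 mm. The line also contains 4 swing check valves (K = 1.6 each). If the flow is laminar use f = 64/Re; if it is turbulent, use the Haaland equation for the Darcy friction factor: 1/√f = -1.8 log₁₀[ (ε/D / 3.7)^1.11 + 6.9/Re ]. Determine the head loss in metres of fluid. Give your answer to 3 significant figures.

h_f ≈ 228 m

Cross-sectional area A = πD²/4 = π(0.0857)²/4 = 0.005768 m²; mean velocity V = Q/A = 0.00843/0.005768 = 1.461 m/s.
Reynolds number Re = ρVD/μ = 913 · 1.461 · 0.0857 / 0.326 = 350.8.
Re < 2300 → laminar flow, so f = 64/Re = 64/350.8 = 0.1825 (the turbulent correlation is not needed).
Total minor-loss coefficient ΣK = 4·1.6 = 6.4.
ΔP = [f·L/D + ΣK]·(ρV²/2) = [0.1825·982/0.0857 + 6.4]·(913·1.461²/2) = [2091 + 6.4]·975 = 2.045e+06 Pa.
Head loss h_f = ΔP/(ρg) = 2.045e+06/(913·9.81) = 228 m.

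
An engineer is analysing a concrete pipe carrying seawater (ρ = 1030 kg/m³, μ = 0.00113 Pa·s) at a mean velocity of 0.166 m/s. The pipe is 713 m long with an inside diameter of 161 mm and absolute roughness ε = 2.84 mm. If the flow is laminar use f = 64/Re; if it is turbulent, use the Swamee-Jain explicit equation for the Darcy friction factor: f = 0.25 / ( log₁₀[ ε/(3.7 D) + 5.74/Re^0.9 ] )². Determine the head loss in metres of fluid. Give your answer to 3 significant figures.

h_f ≈ 0.303 m

Reynolds number Re = ρVD/μ = 1030 · 0.166 · 0.161 / 0.00113 = 2.436e+04.
Re > 4000 → turbulent. Relative roughness ε/D = 0.00284/0.161 = 0.0176. Swamee-Jain: f = 0.25/(log₁₀[0.0176/3.7 + 5.74/2.436e+04^0.9])² = 0.25/(log₁₀[0.00477 + 0.000647])² = 0.25/(-2.266)² = 0.04867.
Darcy-Weisbach: ΔP = f(L/D)(ρV²/2) = 0.04867·(713/0.161)·(1030·0.166²/2) = 0.04867·4429·14.19 = 3059 Pa.
Head loss h_f = ΔP/(ρg) = 3059/(1030·9.81) = 0.303 m.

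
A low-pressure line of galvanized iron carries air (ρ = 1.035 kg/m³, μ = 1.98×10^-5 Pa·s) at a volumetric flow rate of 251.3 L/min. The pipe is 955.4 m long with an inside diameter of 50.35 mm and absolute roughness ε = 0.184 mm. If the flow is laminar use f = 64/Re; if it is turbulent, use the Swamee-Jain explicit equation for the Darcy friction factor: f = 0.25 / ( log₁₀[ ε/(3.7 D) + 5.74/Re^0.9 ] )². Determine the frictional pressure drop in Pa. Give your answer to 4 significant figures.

ΔP ≈ 1790 Pa

Q = 251.3 L/min = 251.3/60000 = 0.004188 m³/s.
Cross-sectional area A = πD²/4 = π(0.05035)²/4 = 0.001991 m²; mean velocity V = Q/A = 0.004188/0.001991 = 2.104 m/s.
Reynolds number Re = ρVD/μ = 1.035 · 2.104 · 0.05035 / 1.98e-05 = 5536.
Re > 4000 → turbulent. Relative roughness ε/D = 0.000184/0.05035 = 0.00365. Swamee-Jain: f = 0.25/(log₁₀[0.00365/3.7 + 5.74/5536^0.9])² = 0.25/(log₁₀[0.000988 + 0.00245])² = 0.25/(-2.463)² = 0.04121.
Darcy-Weisbach: ΔP = f(L/D)(ρV²/2) = 0.04121·(955.4/0.05035)·(1.035·2.104²/2) = 0.04121·1.898e+04·2.29 = 1790 Pa.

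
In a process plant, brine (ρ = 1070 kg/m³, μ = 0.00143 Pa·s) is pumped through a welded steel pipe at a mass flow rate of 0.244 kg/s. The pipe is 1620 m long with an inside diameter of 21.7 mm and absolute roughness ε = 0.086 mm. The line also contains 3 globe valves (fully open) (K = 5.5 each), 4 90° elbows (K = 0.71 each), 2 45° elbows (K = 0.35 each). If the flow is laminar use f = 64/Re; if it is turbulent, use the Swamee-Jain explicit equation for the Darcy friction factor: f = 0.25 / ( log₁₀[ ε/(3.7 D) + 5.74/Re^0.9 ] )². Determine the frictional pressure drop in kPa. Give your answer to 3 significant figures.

ΔP ≈ 566 kPa

A = πD²/4 = π(0.0217)²/4 = 0.0003698 m²; mean velocity V = ṁ/(ρA) = 0.244/(1070 · 0.0003698) = 0.6166 m/s.
Reynolds number Re = ρVD/μ = 1070 · 0.6166 · 0.0217 / 0.00143 = 1.001e+04.
Re > 4000 → turbulent. Relative roughness ε/D = 8.6e-05/0.0217 = 0.00396. Swamee-Jain: f = 0.25/(log₁₀[0.00396/3.7 + 5.74/1.001e+04^0.9])² = 0.25/(log₁₀[0.00107 + 0.00144])² = 0.25/(-2.6)² = 0.03698.
Total minor-loss coefficient ΣK = 3·5.5 + 4·0.71 + 2·0.35 = 20.
ΔP = [f·L/D + ΣK]·(ρV²/2) = [0.03698·1620/0.0217 + 20]·(1070·0.6166²/2) = [2761 + 20]·203.4 = 5.656e+05 Pa.
ΔP = 5.656e+05 Pa = 566 kPa.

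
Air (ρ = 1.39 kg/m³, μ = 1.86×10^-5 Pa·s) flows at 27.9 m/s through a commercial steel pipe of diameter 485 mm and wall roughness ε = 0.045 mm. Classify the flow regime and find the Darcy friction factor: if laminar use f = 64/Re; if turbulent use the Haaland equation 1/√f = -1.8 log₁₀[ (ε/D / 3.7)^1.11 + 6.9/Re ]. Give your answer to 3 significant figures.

Re = ρVD/μ = 1.39·27.9·0.485/1.86e-05 = 1.011e+06.
Re > 4000 → turbulent. ε/D = 4.5e-05/0.485 = 9.28e-05; Haaland: 1/√f = -1.8 log₁₀[7.82e-06 + 6.82e-06] = 8.702, so f = 0.01321.

f ≈ 0.0132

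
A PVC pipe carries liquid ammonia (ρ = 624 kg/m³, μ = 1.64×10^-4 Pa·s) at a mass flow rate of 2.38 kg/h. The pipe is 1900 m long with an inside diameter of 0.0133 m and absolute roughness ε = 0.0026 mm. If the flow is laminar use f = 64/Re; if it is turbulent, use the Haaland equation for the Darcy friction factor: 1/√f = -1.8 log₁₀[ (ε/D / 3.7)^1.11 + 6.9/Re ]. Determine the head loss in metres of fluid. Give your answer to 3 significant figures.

ṁ = 2.38 kg/h = 2.38/3600 = 0.0006611 kg/s.
A = πD²/4 = π(0.0133)²/4 = 0.0001389 m²; mean velocity V = ṁ/(ρA) = 0.0006611/(624 · 0.0001389) = 0.007626 m/s.
Reynolds number Re = ρVD/μ = 624 · 0.007626 · 0.0133 / 0.000164 = 385.9.
Re < 2300 → laminar flow, so f = 64/Re = 64/385.9 = 0.1658 (the turbulent correlation is not needed).
Darcy-Weisbach: ΔP = f(L/D)(ρV²/2) = 0.1658·(1900/0.0133)·(624·0.007626²/2) = 0.1658·1.429e+05·0.01814 = 429.9 Pa.
Head loss h_f = ΔP/(ρg) = 429.9/(624·9.81) = 0.0702 m.

h_f ≈ 0.0702 m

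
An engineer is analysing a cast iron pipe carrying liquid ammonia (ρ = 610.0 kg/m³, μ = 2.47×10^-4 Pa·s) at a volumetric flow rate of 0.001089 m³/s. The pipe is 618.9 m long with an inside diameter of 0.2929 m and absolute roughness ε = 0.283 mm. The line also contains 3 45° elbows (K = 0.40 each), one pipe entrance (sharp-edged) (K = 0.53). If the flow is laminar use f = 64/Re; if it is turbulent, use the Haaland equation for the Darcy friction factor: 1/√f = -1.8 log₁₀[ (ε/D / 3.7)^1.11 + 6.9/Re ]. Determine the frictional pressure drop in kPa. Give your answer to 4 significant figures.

Cross-sectional area A = πD²/4 = π(0.2929)²/4 = 0.06738 m²; mean velocity V = Q/A = 0.001089/0.06738 = 0.01616 m/s.
Reynolds number Re = ρVD/μ = 610 · 0.01616 · 0.2929 / 0.000247 = 1.169e+04.
Re > 4000 → turbulent. Relative roughness ε/D = 0.000283/0.2929 = 0.000966. Haaland: 1/√f = -1.8 log₁₀[(0.000966/3.7)^1.11 + 6.9/1.169e+04] = -1.8 log₁₀[0.000105 + 0.00059] = 5.684, so f = 0.03095.
Total minor-loss coefficient ΣK = 3·0.4 + 1·0.53 = 1.73.
ΔP = [f·L/D + ΣK]·(ρV²/2) = [0.03095·618.9/0.2929 + 1.73]·(610·0.01616²/2) = [65.41 + 1.73]·0.07967 = 5.349 Pa.
ΔP = 5.349 Pa = 0.005349 kPa.

ΔP ≈ 0.005349 kPa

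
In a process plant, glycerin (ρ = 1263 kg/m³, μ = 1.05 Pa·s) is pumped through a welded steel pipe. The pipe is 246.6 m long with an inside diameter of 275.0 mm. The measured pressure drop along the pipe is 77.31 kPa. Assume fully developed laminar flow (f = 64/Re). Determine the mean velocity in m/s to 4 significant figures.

For laminar flow, f = 64/Re with Re = ρVD/μ, so Darcy-Weisbach reduces to ΔP = 32μLV/D². Solving for V: V = ΔP·D²/(32μL) = 7.731e+04·(0.275)²/(32·1.05·246.6) = 0.7056 m/s.
Check: Re = ρVD/μ = 1263·0.7056·0.275/1.05 = 233.4 < 2300, so the laminar assumption holds.

V ≈ 0.7056 m/s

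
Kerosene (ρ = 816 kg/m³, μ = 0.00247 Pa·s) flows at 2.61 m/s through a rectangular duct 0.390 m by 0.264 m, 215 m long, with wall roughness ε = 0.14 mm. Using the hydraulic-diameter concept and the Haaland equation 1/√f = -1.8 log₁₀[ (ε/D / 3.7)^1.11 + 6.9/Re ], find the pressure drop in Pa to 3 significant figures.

Hydraulic diameter D_h = 4A/P = 4·(0.39·0.264)/(2·(0.39+0.264)) = 0.4118/1.308 = 0.3149 m.
Re = ρVD_h/μ = 816·2.61·0.3149/0.00247 = 2.715e+05.
ε/D_h = 0.00014/0.3149 = 0.000445; Haaland gives 1/√f = -1.8 log₁₀[4.45e-05+2.54e-05] = 7.48, so f = 0.01788.
ΔP = f(L/D_h)(ρV²/2) = 0.01788·215/0.3149·2779 = 3.392e+04 Pa.

ΔP ≈ 33900 Pa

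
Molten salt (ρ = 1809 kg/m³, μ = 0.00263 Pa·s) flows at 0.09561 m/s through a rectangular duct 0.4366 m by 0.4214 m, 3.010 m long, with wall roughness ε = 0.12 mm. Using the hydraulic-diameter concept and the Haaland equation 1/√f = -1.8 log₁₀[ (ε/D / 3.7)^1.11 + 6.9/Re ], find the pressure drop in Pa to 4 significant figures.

Hydraulic diameter D_h = 4A/P = 4·(0.4366·0.4214)/(2·(0.4366+0.4214)) = 0.7359/1.716 = 0.4289 m.
Re = ρVD_h/μ = 1809·0.09561·0.4289/0.00263 = 2.82e+04.
ε/D_h = 0.00012/0.4289 = 0.00028; Haaland gives 1/√f = -1.8 log₁₀[2.66e-05+0.000245] = 6.42, so f = 0.02426.
ΔP = f(L/D_h)(ρV²/2) = 0.02426·3.01/0.4289·8.268 = 1.408 Pa.

ΔP ≈ 1.408 Pa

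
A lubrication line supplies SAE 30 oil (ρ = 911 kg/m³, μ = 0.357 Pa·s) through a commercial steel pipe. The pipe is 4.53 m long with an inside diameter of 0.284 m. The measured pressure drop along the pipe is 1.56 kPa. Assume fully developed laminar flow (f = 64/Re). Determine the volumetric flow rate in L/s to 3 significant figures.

Q ≈ 154 L/s

For laminar flow, f = 64/Re with Re = ρVD/μ, so Darcy-Weisbach reduces to ΔP = 32μLV/D². Solving for V: V = ΔP·D²/(32μL) = 1560·(0.284)²/(32·0.357·4.53) = 2.431 m/s.
Check: Re = ρVD/μ = 911·2.431·0.284/0.357 = 1762 < 2300, so the laminar assumption holds.
Q = V·A = 2.431·(π/4·0.284²) = 0.154 m³/s = 154 L/s.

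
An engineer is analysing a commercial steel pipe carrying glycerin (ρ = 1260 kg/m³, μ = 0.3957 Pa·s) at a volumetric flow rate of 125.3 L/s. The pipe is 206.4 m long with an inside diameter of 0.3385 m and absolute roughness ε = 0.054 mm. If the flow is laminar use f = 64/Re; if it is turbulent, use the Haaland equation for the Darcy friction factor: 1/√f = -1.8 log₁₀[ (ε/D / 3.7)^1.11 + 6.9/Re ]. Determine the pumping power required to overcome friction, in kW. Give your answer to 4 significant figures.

Q = 125.3 L/s = 125.3/1000 = 0.1253 m³/s.
Cross-sectional area A = πD²/4 = π(0.3385)²/4 = 0.08999 m²; mean velocity V = Q/A = 0.1253/0.08999 = 1.392 m/s.
Reynolds number Re = ρVD/μ = 1260 · 1.392 · 0.3385 / 0.396 = 1501.
Re < 2300 → laminar flow, so f = 64/Re = 64/1501 = 0.04265 (the turbulent correlation is not needed).
Darcy-Weisbach: ΔP = f(L/D)(ρV²/2) = 0.04265·(206.4/0.3385)·(1260·1.392²/2) = 0.04265·609.7·1221 = 3.176e+04 Pa.
Pumping power P = QΔP = 0.1253·3.176e+04 = 3979.3 W = 3.979 kW.

P ≈ 3.979 kW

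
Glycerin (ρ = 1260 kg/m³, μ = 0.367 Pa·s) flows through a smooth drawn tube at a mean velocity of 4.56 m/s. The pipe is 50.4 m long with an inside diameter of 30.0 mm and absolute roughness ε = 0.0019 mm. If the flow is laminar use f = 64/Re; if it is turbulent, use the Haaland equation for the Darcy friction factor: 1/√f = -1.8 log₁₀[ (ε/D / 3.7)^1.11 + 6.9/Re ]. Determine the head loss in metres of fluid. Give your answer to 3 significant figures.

h_f ≈ 243 m

Reynolds number Re = ρVD/μ = 1260 · 4.56 · 0.03 / 0.367 = 469.7.
Re < 2300 → laminar flow, so f = 64/Re = 64/469.7 = 0.1363 (the turbulent correlation is not needed).
Darcy-Weisbach: ΔP = f(L/D)(ρV²/2) = 0.1363·(50.4/0.03)·(1260·4.56²/2) = 0.1363·1680·1.31e+04 = 2.999e+06 Pa.
Head loss h_f = ΔP/(ρg) = 2.999e+06/(1260·9.81) = 243 m.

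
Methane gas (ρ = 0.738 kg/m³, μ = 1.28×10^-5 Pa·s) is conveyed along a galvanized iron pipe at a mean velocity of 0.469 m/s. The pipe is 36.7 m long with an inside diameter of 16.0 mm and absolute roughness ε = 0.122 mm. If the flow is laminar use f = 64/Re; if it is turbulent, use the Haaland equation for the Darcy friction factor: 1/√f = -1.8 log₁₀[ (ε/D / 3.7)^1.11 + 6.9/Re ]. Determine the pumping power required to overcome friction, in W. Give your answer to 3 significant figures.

P ≈ 0.00260 W

Reynolds number Re = ρVD/μ = 0.738 · 0.469 · 0.016 / 1.28e-05 = 432.7.
Re < 2300 → laminar flow, so f = 64/Re = 64/432.7 = 0.1479 (the turbulent correlation is not needed).
Darcy-Weisbach: ΔP = f(L/D)(ρV²/2) = 0.1479·(36.7/0.016)·(0.738·0.469²/2) = 0.1479·2294·0.08117 = 27.54 Pa.
Q = V·A = 0.469·0.0002011 = 9.43e-05 m³/s.
Pumping power P = QΔP = 9.43e-05·27.54 = 0.002597 W = 0.00260 W.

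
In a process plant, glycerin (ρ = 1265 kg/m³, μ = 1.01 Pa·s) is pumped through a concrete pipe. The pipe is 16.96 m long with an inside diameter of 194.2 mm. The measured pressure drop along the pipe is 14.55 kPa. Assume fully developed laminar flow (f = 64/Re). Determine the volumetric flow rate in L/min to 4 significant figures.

For laminar flow, f = 64/Re with Re = ρVD/μ, so Darcy-Weisbach reduces to ΔP = 32μLV/D². Solving for V: V = ΔP·D²/(32μL) = 1.455e+04·(0.1942)²/(32·1.01·16.96) = 1.001 m/s.
Check: Re = ρVD/μ = 1265·1.001·0.1942/1.01 = 243.5 < 2300, so the laminar assumption holds.
Q = V·A = 1.001·(π/4·0.1942²) = 0.02965 m³/s = 1779 L/min.

Q ≈ 1779 L/min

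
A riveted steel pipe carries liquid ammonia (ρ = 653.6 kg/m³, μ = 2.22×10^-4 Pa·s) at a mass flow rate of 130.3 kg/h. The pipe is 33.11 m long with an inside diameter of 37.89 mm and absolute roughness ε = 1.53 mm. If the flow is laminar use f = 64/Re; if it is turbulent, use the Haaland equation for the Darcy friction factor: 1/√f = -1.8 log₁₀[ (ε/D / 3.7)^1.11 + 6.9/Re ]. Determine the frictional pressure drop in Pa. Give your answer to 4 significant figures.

ṁ = 130.3 kg/h = 130.3/3600 = 0.03619 kg/s.
A = πD²/4 = π(0.03789)²/4 = 0.001128 m²; mean velocity V = ṁ/(ρA) = 0.03619/(653.6 · 0.001128) = 0.04911 m/s.
Reynolds number Re = ρVD/μ = 653.6 · 0.04911 · 0.03789 / 0.000222 = 5479.
Re > 4000 → turbulent. Relative roughness ε/D = 0.00153/0.03789 = 0.0404. Haaland: 1/√f = -1.8 log₁₀[(0.0404/3.7)^1.11 + 6.9/5479] = -1.8 log₁₀[0.00664 + 0.00126] = 3.784, so f = 0.06983.
Darcy-Weisbach: ΔP = f(L/D)(ρV²/2) = 0.06983·(33.11/0.03789)·(653.6·0.04911²/2) = 0.06983·873.8·0.7882 = 48.1 Pa.

ΔP ≈ 48.10 Pa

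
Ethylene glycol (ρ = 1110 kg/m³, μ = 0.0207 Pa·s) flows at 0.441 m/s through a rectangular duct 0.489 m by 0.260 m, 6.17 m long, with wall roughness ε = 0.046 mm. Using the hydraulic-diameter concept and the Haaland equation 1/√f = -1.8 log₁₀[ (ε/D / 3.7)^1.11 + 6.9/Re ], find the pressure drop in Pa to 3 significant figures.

ΔP ≈ 64.7 Pa

Hydraulic diameter D_h = 4A/P = 4·(0.489·0.26)/(2·(0.489+0.26)) = 0.5086/1.498 = 0.3395 m.
Re = ρVD_h/μ = 1110·0.441·0.3395/0.0207 = 8028.
ε/D_h = 4.6e-05/0.3395 = 0.000135; Haaland gives 1/√f = -1.8 log₁₀[1.19e-05+0.000859] = 5.508, so f = 0.03297.
ΔP = f(L/D_h)(ρV²/2) = 0.03297·6.17/0.3395·107.9 = 64.67 Pa.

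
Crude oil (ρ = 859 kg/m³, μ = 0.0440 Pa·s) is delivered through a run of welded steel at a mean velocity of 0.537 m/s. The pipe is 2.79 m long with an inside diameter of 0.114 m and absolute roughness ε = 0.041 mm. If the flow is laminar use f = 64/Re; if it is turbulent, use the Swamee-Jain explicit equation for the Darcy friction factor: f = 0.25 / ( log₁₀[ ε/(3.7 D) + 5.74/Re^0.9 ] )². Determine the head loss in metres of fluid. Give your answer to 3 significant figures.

Reynolds number Re = ρVD/μ = 859 · 0.537 · 0.114 / 0.044 = 1195.
Re < 2300 → laminar flow, so f = 64/Re = 64/1195 = 0.05355 (the turbulent correlation is not needed).
Darcy-Weisbach: ΔP = f(L/D)(ρV²/2) = 0.05355·(2.79/0.114)·(859·0.537²/2) = 0.05355·24.47·123.9 = 162.3 Pa.
Head loss h_f = ΔP/(ρg) = 162.3/(859·9.81) = 0.0193 m.

h_f ≈ 0.0193 m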